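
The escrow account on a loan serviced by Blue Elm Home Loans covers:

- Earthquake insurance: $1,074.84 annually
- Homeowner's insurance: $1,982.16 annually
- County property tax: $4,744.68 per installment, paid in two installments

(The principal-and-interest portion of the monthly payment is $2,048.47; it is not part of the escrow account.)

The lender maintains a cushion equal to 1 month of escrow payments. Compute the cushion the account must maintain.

Earthquake insurance = $1,074.84 per year
Homeowner's insurance = $1,982.16 per year
County property tax = $4,744.68 × 2 = $9,489.36 per year
Combined annual = $1,074.84 + $1,982.16 + $9,489.36 = $12,546.36
Monthly escrow = $12,546.36 / 12 = $1,045.53
Reserve = 1 × $1,045.53 = $1,045.53

$1,045.53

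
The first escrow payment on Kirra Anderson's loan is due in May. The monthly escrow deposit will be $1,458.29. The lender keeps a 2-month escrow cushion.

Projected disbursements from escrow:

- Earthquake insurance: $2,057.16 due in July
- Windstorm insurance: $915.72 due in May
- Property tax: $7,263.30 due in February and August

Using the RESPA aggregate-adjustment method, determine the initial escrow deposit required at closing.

Cushion = 2 × $1,458.29 = $2,916.58
Trial balance (start $0, +$1,458.29 each month, − disbursements):
  May: +$1,458.29 − $915.72 → $542.57
  Jun: +$1,458.29 → $2,000.86
  Jul: +$1,458.29 − $2,057.16 → $1,401.99
  Aug: +$1,458.29 − $7,263.30 → -$4,403.02
  Sep: +$1,458.29 → -$2,944.73
  Oct: +$1,458.29 → -$1,486.44
  Nov: +$1,458.29 → -$28.15
  Dec: +$1,458.29 → $1,430.14
  Jan: +$1,458.29 → $2,888.43
  Feb: +$1,458.29 − $7,263.30 → -$2,916.58
  Mar: +$1,458.29 → -$1,458.29
  Apr: +$1,458.29 → $0.00
Lowest trial balance = -$4,403.02 (Aug)
Initial deposit = cushion − low point = $2,916.58 − (-$4,403.02) = $7,319.60

$7,319.60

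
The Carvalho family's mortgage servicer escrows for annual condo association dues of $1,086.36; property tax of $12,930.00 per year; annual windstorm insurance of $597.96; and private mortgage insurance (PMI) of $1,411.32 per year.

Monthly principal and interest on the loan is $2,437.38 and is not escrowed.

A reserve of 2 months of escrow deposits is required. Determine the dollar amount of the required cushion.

$2,670.94

Condo association dues — $1,086.36
Property tax — $12,930.00
Windstorm insurance — $597.96
Private mortgage insurance (PMI) — $1,411.32
Combined annual = $16,025.64
Monthly escrow = $16,025.64 ÷ 12 = $1,335.47
Cushion = 2 × $1,335.47 = $2,670.94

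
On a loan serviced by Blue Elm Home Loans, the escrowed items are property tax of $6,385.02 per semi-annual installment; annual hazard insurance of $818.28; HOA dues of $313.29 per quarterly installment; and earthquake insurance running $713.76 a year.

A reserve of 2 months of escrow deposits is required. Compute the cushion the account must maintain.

$2,592.54

Property tax: $6,385.02 × 2 = $12,770.04 annually
Hazard insurance: $818.28 annually
HOA dues: $313.29 × 4 = $1,253.16 annually
Earthquake insurance: $713.76 annually
Total per year = $15,555.24
Monthly escrow = $15,555.24 ÷ 12 = $1,296.27
Required cushion = 2 × $1,296.27 = $2,592.54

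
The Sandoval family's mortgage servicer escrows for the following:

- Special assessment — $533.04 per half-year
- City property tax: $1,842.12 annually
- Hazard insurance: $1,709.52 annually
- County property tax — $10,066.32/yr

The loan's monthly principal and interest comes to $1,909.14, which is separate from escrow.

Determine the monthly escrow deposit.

Special assessment — $533.04 × 2 = $1,066.08
City property tax — $1,842.12
Hazard insurance — $1,709.52
County property tax — $10,066.32
Yearly total = $1,066.08 + $1,842.12 + $1,709.52 + $10,066.32 = $14,684.04
Monthly escrow = $14,684.04 ÷ 12 = $1,223.67

$1,223.67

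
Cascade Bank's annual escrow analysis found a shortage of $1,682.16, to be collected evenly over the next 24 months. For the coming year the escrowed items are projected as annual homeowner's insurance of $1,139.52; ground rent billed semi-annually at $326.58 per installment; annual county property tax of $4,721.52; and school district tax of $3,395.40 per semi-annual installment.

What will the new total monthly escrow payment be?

$1,178.84

Homeowner's insurance: $1,139.52/yr
Ground rent: $326.58 × 2 = $653.16/yr
County property tax: $4,721.52/yr
School district tax: $3,395.40 × 2 = $6,790.80/yr
Yearly total = $13,305.00
Base monthly escrow = $13,305.00 ÷ 12 = $1,108.75
Shortage spread = $1,682.16 ÷ 24 = $70.09/mo
Adjusted monthly = $1,108.75 + $70.09 = $1,178.84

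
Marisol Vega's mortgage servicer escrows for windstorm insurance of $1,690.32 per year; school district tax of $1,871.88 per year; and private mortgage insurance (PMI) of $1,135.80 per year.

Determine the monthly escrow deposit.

$391.50

Windstorm insurance = $1,690.32
School district tax = $1,871.88
Private mortgage insurance (PMI) = $1,135.80
Annual escrow total = $1,690.32 + $1,871.88 + $1,135.80 = $4,698.00
Monthly escrow = $4,698.00 / 12 = $391.50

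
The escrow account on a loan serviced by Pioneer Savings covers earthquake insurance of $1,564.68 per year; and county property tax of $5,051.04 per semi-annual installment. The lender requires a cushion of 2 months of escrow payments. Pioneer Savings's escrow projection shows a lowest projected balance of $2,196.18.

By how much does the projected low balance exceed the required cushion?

$251.72

Earthquake insurance: $1,564.68 per year
County property tax: $5,051.04 × 2 = $10,102.08 per year
Annual escrow total = $11,666.76
Per month = $11,666.76 / 12 = $972.23
Required reserve = 2 × $972.23 = $1,944.46
Surplus = $2,196.18 − $1,944.46 = $251.72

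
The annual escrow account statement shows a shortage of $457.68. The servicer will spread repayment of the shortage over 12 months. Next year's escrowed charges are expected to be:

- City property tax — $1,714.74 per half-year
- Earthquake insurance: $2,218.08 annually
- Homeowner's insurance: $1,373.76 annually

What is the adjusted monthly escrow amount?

City property tax — $1,714.74 × 2 = $3,429.48 per year
Earthquake insurance — $2,218.08 per year
Homeowner's insurance — $1,373.76 per year
Annual escrow total = $3,429.48 + $2,218.08 + $1,373.76 = $7,021.32
Base monthly escrow = $7,021.32 ÷ 12 = $585.11
Shortage spread = $457.68 / 12 = $38.14/mo
Adjusted monthly = $585.11 + $38.14 = $623.25

$623.25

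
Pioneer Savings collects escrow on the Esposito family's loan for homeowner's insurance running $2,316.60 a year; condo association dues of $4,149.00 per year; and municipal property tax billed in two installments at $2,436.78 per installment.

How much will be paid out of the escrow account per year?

Homeowner's insurance: $2,316.60/yr
Condo association dues: $4,149.00/yr
Municipal property tax: $2,436.78 × 2 = $4,873.56/yr
Annual escrow total = $2,316.60 + $4,149.00 + $4,873.56 = $11,339.16

$11,339.16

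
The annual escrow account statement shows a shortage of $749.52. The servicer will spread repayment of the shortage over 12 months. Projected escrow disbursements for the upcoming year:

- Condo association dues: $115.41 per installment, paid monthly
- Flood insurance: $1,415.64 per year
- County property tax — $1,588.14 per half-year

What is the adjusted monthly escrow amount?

Condo association dues = $115.41 × 12 = $1,384.92/yr
Flood insurance = $1,415.64/yr
County property tax = $1,588.14 × 2 = $3,176.28/yr
Total annual escrow = $1,384.92 + $1,415.64 + $3,176.28 = $5,976.84
Monthly escrow = $5,976.84 ÷ 12 = $498.07
Shortage spread = $749.52 ÷ 12 = $62.46/mo
New monthly escrow = $498.07 + $62.46 = $560.53

$560.53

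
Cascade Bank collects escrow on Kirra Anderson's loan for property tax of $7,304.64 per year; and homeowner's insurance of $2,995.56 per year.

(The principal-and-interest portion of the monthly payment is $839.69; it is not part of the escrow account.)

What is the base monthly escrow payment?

$858.35

Property tax: $7,304.64 annually
Homeowner's insurance: $2,995.56 annually
Total annual escrow = $7,304.64 + $2,995.56 = $10,300.20
Base monthly escrow = $10,300.20 ÷ 12 = $858.35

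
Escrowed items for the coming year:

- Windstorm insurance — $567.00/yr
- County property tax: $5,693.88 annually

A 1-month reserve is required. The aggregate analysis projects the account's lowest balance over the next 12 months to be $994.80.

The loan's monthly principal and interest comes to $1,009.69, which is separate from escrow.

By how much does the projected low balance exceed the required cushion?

Windstorm insurance: $567.00 per year
County property tax: $5,693.88 per year
Total per year = $6,260.88
Monthly = $6,260.88 / 12 = $521.74
Cushion = 1 × $521.74 = $521.74
Excess over cushion: $994.80 − $521.74 = $473.06

$473.06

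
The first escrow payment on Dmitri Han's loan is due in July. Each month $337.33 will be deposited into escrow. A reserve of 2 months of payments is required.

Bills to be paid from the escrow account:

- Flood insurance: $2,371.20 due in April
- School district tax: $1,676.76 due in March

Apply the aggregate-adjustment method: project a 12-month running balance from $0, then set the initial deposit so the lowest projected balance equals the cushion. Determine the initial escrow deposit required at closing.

$1,349.32

Cushion = 2 × $337.33 = $674.66
Trial balance (start $0, +$337.33 each month, − disbursements):
  Jul: +$337.33 → $337.33
  Aug: +$337.33 → $674.66
  Sep: +$337.33 → $1,011.99
  Oct: +$337.33 → $1,349.32
  Nov: +$337.33 → $1,686.65
  Dec: +$337.33 → $2,023.98
  Jan: +$337.33 → $2,361.31
  Feb: +$337.33 → $2,698.64
  Mar: +$337.33 − $1,676.76 → $1,359.21
  Apr: +$337.33 − $2,371.20 → -$674.66
  May: +$337.33 → -$337.33
  Jun: +$337.33 → $0.00
Lowest trial balance = -$674.66 (Apr)
Initial deposit = cushion − low point = $674.66 − (-$674.66) = $1,349.32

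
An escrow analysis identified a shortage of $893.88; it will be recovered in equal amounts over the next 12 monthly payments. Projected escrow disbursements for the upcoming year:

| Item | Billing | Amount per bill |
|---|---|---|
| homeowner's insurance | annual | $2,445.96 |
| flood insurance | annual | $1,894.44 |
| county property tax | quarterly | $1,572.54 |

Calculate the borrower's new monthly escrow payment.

Homeowner's insurance — $2,445.96 per year
Flood insurance — $1,894.44 per year
County property tax — $1,572.54 × 4 = $6,290.16 per year
Total per year = $2,445.96 + $1,894.44 + $6,290.16 = $10,630.56
Monthly = $10,630.56 ÷ 12 = $885.88
Shortage per month = $893.88 / 12 = $74.49
Adjusted monthly = $885.88 + $74.49 = $960.37

$960.37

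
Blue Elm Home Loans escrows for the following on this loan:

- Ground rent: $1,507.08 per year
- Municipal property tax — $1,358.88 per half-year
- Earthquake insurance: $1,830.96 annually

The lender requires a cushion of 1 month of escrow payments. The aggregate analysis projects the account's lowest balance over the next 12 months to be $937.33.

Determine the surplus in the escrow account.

$432.68

Ground rent = $1,507.08
Municipal property tax = $1,358.88 × 2 = $2,717.76
Earthquake insurance = $1,830.96
Combined annual = $1,507.08 + $2,717.76 + $1,830.96 = $6,055.80
Monthly = $6,055.80 / 12 = $504.65
Required reserve = 1 × $504.65 = $504.65
Surplus = $937.33 − $504.65 = $432.68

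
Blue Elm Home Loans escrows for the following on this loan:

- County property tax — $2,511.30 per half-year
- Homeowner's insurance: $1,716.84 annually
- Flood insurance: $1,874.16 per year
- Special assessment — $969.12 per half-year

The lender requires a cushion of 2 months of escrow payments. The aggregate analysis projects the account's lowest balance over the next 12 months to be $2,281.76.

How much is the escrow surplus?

County property tax — $2,511.30 × 2 = $5,022.60
Homeowner's insurance — $1,716.84
Flood insurance — $1,874.16
Special assessment — $969.12 × 2 = $1,938.24
Total annual escrow = $10,551.84
Base monthly escrow = $10,551.84 ÷ 12 = $879.32
Required reserve = 2 × $879.32 = $1,758.64
Surplus = $2,281.76 − $1,758.64 = $523.12

$523.12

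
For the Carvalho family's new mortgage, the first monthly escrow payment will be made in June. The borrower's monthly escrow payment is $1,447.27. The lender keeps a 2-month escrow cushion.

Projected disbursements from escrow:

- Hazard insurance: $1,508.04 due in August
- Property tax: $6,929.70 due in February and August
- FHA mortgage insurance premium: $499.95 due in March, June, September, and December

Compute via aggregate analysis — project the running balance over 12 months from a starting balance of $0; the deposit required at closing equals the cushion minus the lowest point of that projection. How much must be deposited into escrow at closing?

$7,490.42

Cushion = 2 × $1,447.27 = $2,894.54
Trial balance (start $0, +$1,447.27 each month, − disbursements):
  Jun: +$1,447.27 − $499.95 → $947.32
  Jul: +$1,447.27 → $2,394.59
  Aug: +$1,447.27 − $8,437.74 → -$4,595.88
  Sep: +$1,447.27 − $499.95 → -$3,648.56
  Oct: +$1,447.27 → -$2,201.29
  Nov: +$1,447.27 → -$754.02
  Dec: +$1,447.27 − $499.95 → $193.30
  Jan: +$1,447.27 → $1,640.57
  Feb: +$1,447.27 − $6,929.70 → -$3,841.86
  Mar: +$1,447.27 − $499.95 → -$2,894.54
  Apr: +$1,447.27 → -$1,447.27
  May: +$1,447.27 → $0.00
Lowest trial balance = -$4,595.88 (Aug)
Initial deposit = cushion − low point = $2,894.54 − (-$4,595.88) = $7,490.42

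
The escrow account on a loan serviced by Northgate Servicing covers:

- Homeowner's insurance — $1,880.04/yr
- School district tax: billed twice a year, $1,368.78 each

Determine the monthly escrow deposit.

Homeowner's insurance — $1,880.04 per year
School district tax — $1,368.78 × 2 = $2,737.56 per year
Yearly total = $1,880.04 + $2,737.56 = $4,617.60
Monthly escrow = $4,617.60 / 12 = $384.80

$384.80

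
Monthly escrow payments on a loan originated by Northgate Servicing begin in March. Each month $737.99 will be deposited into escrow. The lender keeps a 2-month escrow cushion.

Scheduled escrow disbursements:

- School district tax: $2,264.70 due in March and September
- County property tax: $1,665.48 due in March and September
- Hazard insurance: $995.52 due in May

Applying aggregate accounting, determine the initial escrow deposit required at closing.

$5,165.93

Cushion = 2 × $737.99 = $1,475.98
Trial balance (start $0, +$737.99 each month, − disbursements):
  Mar: +$737.99 − $3,930.18 → -$3,192.19
  Apr: +$737.99 → -$2,454.20
  May: +$737.99 − $995.52 → -$2,711.73
  Jun: +$737.99 → -$1,973.74
  Jul: +$737.99 → -$1,235.75
  Aug: +$737.99 → -$497.76
  Sep: +$737.99 − $3,930.18 → -$3,689.95
  Oct: +$737.99 → -$2,951.96
  Nov: +$737.99 → -$2,213.97
  Dec: +$737.99 → -$1,475.98
  Jan: +$737.99 → -$737.99
  Feb: +$737.99 → $0.00
Lowest trial balance = -$3,689.95 (Sep)
Initial deposit = cushion − low point = $1,475.98 − (-$3,689.95) = $5,165.93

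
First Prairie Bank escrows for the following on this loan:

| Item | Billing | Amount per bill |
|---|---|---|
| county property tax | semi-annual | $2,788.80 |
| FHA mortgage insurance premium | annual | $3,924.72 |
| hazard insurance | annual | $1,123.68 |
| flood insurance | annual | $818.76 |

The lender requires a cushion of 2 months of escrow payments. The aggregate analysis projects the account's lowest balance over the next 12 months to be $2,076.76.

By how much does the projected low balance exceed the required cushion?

County property tax — $2,788.80 × 2 = $5,577.60/yr
FHA mortgage insurance premium — $3,924.72/yr
Hazard insurance — $1,123.68/yr
Flood insurance — $818.76/yr
Combined annual = $11,444.76
Per month = $11,444.76 ÷ 12 = $953.73
Required cushion = 2 × $953.73 = $1,907.46
Excess over cushion: $2,076.76 − $1,907.46 = $169.30

$169.30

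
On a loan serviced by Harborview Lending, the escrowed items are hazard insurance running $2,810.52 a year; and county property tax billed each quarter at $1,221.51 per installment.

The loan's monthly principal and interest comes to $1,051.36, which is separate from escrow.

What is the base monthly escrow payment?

$641.38

Hazard insurance — $2,810.52 annually
County property tax — $1,221.51 × 4 = $4,886.04 annually
Total per year = $2,810.52 + $4,886.04 = $7,696.56
Monthly = $7,696.56 ÷ 12 = $641.38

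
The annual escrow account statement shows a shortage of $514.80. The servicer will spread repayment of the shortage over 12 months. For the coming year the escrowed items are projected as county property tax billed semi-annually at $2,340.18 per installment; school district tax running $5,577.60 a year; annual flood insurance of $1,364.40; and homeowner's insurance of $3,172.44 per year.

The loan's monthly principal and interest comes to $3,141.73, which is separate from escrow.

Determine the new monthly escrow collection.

County property tax = $2,340.18 × 2 = $4,680.36
School district tax = $5,577.60
Flood insurance = $1,364.40
Homeowner's insurance = $3,172.44
Combined annual = $4,680.36 + $5,577.60 + $1,364.40 + $3,172.44 = $14,794.80
Per month = $14,794.80 / 12 = $1,232.90
Shortage per month = $514.80 / 12 = $42.90
Adjusted monthly = $1,232.90 + $42.90 = $1,275.80

$1,275.80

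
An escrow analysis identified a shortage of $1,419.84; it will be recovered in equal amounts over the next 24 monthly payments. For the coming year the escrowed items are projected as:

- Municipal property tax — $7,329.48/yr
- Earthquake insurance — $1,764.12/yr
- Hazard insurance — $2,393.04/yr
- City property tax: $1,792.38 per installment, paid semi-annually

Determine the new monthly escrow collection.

Municipal property tax — $7,329.48 per year
Earthquake insurance — $1,764.12 per year
Hazard insurance — $2,393.04 per year
City property tax — $1,792.38 × 2 = $3,584.76 per year
Total annual escrow = $7,329.48 + $1,764.12 + $2,393.04 + $3,584.76 = $15,071.40
Base monthly escrow = $15,071.40 ÷ 12 = $1,255.95
Shortage spread = $1,419.84 / 24 = $59.16/mo
Adjusted monthly = $1,255.95 + $59.16 = $1,315.11

$1,315.11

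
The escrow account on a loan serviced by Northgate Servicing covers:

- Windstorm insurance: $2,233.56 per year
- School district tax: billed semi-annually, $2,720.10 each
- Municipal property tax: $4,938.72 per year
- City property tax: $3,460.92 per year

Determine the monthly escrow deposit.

$1,339.45

Windstorm insurance — $2,233.56 per year
School district tax — $2,720.10 × 2 = $5,440.20 per year
Municipal property tax — $4,938.72 per year
City property tax — $3,460.92 per year
Total annual escrow = $2,233.56 + $5,440.20 + $4,938.72 + $3,460.92 = $16,073.40
Monthly = $16,073.40 ÷ 12 = $1,339.45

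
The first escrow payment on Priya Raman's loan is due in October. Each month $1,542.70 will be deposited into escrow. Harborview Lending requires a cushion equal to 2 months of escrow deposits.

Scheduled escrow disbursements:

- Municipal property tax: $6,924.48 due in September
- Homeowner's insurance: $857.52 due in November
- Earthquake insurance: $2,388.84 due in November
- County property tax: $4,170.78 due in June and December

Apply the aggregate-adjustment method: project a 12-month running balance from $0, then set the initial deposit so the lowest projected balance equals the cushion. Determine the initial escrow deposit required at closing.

Cushion = 2 × $1,542.70 = $3,085.40
Trial balance (start $0, +$1,542.70 each month, − disbursements):
  Oct: +$1,542.70 → $1,542.70
  Nov: +$1,542.70 − $3,246.36 → -$160.96
  Dec: +$1,542.70 − $4,170.78 → -$2,789.04
  Jan: +$1,542.70 → -$1,246.34
  Feb: +$1,542.70 → $296.36
  Mar: +$1,542.70 → $1,839.06
  Apr: +$1,542.70 → $3,381.76
  May: +$1,542.70 → $4,924.46
  Jun: +$1,542.70 − $4,170.78 → $2,296.38
  Jul: +$1,542.70 → $3,839.08
  Aug: +$1,542.70 → $5,381.78
  Sep: +$1,542.70 − $6,924.48 → $0.00
Lowest trial balance = -$2,789.04 (Dec)
Initial deposit = cushion − low point = $3,085.40 − (-$2,789.04) = $5,874.44

$5,874.44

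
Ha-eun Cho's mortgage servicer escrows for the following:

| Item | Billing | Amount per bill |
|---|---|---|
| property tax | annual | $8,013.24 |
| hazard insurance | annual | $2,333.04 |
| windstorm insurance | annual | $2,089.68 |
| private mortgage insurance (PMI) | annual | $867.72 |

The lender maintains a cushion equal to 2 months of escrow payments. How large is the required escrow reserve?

$2,217.28

Property tax — $8,013.24 annually
Hazard insurance — $2,333.04 annually
Windstorm insurance — $2,089.68 annually
Private mortgage insurance (PMI) — $867.72 annually
Total per year = $13,303.68
Monthly = $13,303.68 ÷ 12 = $1,108.64
Cushion = 2 × $1,108.64 = $2,217.28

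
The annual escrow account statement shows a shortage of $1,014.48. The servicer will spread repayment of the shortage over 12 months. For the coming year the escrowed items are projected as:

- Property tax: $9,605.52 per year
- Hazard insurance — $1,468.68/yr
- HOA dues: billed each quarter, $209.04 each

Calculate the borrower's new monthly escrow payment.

$1,077.07

Property tax = $9,605.52 per year
Hazard insurance = $1,468.68 per year
HOA dues = $209.04 × 4 = $836.16 per year
Annual escrow total = $11,910.36
Monthly escrow = $11,910.36 ÷ 12 = $992.53
Shortage spread = $1,014.48 / 12 = $84.54/mo
New monthly escrow = $992.53 + $84.54 = $1,077.07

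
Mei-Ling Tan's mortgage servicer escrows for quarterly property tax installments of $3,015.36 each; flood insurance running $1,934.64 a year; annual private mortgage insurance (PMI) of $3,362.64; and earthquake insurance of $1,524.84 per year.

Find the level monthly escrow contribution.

$1,573.63

Property tax = $3,015.36 × 4 = $12,061.44 annually
Flood insurance = $1,934.64 annually
Private mortgage insurance (PMI) = $3,362.64 annually
Earthquake insurance = $1,524.84 annually
Annual escrow total = $18,883.56
Base monthly escrow = $18,883.56 ÷ 12 = $1,573.63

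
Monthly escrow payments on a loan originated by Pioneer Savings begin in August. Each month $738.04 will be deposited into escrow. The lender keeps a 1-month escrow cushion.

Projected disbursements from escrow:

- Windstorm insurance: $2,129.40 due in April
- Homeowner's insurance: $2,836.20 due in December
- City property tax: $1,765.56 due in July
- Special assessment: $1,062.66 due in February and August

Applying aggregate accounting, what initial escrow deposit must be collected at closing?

$1,186.60

Cushion = 1 × $738.04 = $738.04
Trial balance (start $0, +$738.04 each month, − disbursements):
  Aug: +$738.04 − $1,062.66 → -$324.62
  Sep: +$738.04 → $413.42
  Oct: +$738.04 → $1,151.46
  Nov: +$738.04 → $1,889.50
  Dec: +$738.04 − $2,836.20 → -$208.66
  Jan: +$738.04 → $529.38
  Feb: +$738.04 − $1,062.66 → $204.76
  Mar: +$738.04 → $942.80
  Apr: +$738.04 − $2,129.40 → -$448.56
  May: +$738.04 → $289.48
  Jun: +$738.04 → $1,027.52
  Jul: +$738.04 − $1,765.56 → $0.00
Lowest trial balance = -$448.56 (Apr)
Initial deposit = cushion − low point = $738.04 − (-$448.56) = $1,186.60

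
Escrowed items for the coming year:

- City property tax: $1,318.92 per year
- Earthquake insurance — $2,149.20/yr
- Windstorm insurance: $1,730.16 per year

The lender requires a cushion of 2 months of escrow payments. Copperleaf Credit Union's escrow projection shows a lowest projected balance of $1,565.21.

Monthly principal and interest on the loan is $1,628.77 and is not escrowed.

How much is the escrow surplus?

City property tax — $1,318.92 per year
Earthquake insurance — $2,149.20 per year
Windstorm insurance — $1,730.16 per year
Combined annual = $5,198.28
Monthly = $5,198.28 / 12 = $433.19
Cushion = 2 × $433.19 = $866.38
Excess over cushion: $1,565.21 − $866.38 = $698.83

$698.83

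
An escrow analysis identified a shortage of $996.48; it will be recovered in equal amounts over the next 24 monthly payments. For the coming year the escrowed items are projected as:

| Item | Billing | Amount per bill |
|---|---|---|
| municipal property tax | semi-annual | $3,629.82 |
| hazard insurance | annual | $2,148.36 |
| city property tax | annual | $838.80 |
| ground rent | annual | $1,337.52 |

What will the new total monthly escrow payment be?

$1,006.88

Municipal property tax: $3,629.82 × 2 = $7,259.64/yr
Hazard insurance: $2,148.36/yr
City property tax: $838.80/yr
Ground rent: $1,337.52/yr
Yearly total = $7,259.64 + $2,148.36 + $838.80 + $1,337.52 = $11,584.32
Per month = $11,584.32 ÷ 12 = $965.36
Shortage spread = $996.48 / 24 = $41.52/mo
Adjusted monthly = $965.36 + $41.52 = $1,006.88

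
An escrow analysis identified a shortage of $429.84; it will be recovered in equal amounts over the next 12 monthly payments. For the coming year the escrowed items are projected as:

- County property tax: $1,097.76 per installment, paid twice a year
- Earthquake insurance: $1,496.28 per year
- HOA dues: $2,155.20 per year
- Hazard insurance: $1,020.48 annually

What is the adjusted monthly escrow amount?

$608.11

County property tax: $1,097.76 × 2 = $2,195.52
Earthquake insurance: $1,496.28
HOA dues: $2,155.20
Hazard insurance: $1,020.48
Total per year = $2,195.52 + $1,496.28 + $2,155.20 + $1,020.48 = $6,867.48
Monthly = $6,867.48 / 12 = $572.29
Shortage per month = $429.84 ÷ 12 = $35.82
New monthly escrow = $572.29 + $35.82 = $608.11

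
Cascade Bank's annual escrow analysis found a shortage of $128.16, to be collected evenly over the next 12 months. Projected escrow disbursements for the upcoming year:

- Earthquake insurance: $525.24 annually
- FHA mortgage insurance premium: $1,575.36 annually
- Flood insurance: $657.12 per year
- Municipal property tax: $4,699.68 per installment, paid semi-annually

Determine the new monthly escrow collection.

Earthquake insurance — $525.24 per year
FHA mortgage insurance premium — $1,575.36 per year
Flood insurance — $657.12 per year
Municipal property tax — $4,699.68 × 2 = $9,399.36 per year
Combined annual = $525.24 + $1,575.36 + $657.12 + $9,399.36 = $12,157.08
Per month = $12,157.08 / 12 = $1,013.09
Monthly shortage recovery: $128.16 / 12 = $10.68
New monthly escrow = $1,013.09 + $10.68 = $1,023.77

$1,023.77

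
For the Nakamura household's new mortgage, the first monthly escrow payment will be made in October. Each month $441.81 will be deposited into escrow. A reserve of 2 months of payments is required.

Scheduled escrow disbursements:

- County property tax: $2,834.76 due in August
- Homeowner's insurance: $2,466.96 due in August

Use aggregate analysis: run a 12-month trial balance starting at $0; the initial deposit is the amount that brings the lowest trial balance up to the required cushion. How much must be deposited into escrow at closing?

Cushion = 2 × $441.81 = $883.62
Trial balance (start $0, +$441.81 each month, − disbursements):
  Oct: +$441.81 → $441.81
  Nov: +$441.81 → $883.62
  Dec: +$441.81 → $1,325.43
  Jan: +$441.81 → $1,767.24
  Feb: +$441.81 → $2,209.05
  Mar: +$441.81 → $2,650.86
  Apr: +$441.81 → $3,092.67
  May: +$441.81 → $3,534.48
  Jun: +$441.81 → $3,976.29
  Jul: +$441.81 → $4,418.10
  Aug: +$441.81 − $5,301.72 → -$441.81
  Sep: +$441.81 → $0.00
Lowest trial balance = -$441.81 (Aug)
Initial deposit = cushion − low point = $883.62 − (-$441.81) = $1,325.43

$1,325.43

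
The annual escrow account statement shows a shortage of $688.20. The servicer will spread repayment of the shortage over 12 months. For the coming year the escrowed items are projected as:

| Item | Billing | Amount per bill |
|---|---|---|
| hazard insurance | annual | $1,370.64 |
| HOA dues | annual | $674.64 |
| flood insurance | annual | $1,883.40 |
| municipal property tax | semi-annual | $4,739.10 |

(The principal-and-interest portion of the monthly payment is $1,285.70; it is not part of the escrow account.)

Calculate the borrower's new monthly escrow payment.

Hazard insurance — $1,370.64 annually
HOA dues — $674.64 annually
Flood insurance — $1,883.40 annually
Municipal property tax — $4,739.10 × 2 = $9,478.20 annually
Yearly total = $13,406.88
Base monthly escrow = $13,406.88 ÷ 12 = $1,117.24
Shortage spread = $688.20 ÷ 12 = $57.35/mo
New monthly escrow = $1,117.24 + $57.35 = $1,174.59

$1,174.59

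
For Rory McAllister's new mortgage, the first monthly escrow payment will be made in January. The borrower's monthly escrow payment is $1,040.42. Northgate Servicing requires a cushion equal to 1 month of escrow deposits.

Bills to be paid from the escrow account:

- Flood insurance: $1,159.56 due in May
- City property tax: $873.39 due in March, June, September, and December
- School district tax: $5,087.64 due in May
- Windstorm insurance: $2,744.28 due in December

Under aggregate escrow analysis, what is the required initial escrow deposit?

Cushion = 1 × $1,040.42 = $1,040.42
Trial balance (start $0, +$1,040.42 each month, − disbursements):
  Jan: +$1,040.42 → $1,040.42
  Feb: +$1,040.42 → $2,080.84
  Mar: +$1,040.42 − $873.39 → $2,247.87
  Apr: +$1,040.42 → $3,288.29
  May: +$1,040.42 − $6,247.20 → -$1,918.49
  Jun: +$1,040.42 − $873.39 → -$1,751.46
  Jul: +$1,040.42 → -$711.04
  Aug: +$1,040.42 → $329.38
  Sep: +$1,040.42 − $873.39 → $496.41
  Oct: +$1,040.42 → $1,536.83
  Nov: +$1,040.42 → $2,577.25
  Dec: +$1,040.42 − $3,617.67 → $0.00
Lowest trial balance = -$1,918.49 (May)
Initial deposit = cushion − low point = $1,040.42 − (-$1,918.49) = $2,958.91

$2,958.91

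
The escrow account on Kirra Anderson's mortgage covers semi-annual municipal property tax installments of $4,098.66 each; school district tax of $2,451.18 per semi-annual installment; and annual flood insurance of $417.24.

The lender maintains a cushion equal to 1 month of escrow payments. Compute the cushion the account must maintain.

$1,126.41

Municipal property tax: $4,098.66 × 2 = $8,197.32
School district tax: $2,451.18 × 2 = $4,902.36
Flood insurance: $417.24
Total annual escrow = $13,516.92
Monthly = $13,516.92 ÷ 12 = $1,126.41
Cushion = 1 × $1,126.41 = $1,126.41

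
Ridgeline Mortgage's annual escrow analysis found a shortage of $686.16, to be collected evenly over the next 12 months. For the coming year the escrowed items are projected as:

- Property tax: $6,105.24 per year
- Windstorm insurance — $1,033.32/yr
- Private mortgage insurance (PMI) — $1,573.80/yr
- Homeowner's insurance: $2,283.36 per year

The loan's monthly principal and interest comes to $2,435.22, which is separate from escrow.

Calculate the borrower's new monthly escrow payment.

Property tax: $6,105.24/yr
Windstorm insurance: $1,033.32/yr
Private mortgage insurance (PMI): $1,573.80/yr
Homeowner's insurance: $2,283.36/yr
Annual escrow total = $10,995.72
Monthly escrow = $10,995.72 ÷ 12 = $916.31
Monthly shortage recovery: $686.16 / 12 = $57.18
Adjusted monthly = $916.31 + $57.18 = $973.49

$973.49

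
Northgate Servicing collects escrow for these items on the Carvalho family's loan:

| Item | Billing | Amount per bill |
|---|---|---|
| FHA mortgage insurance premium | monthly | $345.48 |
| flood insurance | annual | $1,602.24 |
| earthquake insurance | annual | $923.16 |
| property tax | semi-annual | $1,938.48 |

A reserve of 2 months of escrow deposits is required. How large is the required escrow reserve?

FHA mortgage insurance premium = $345.48 × 12 = $4,145.76 annually
Flood insurance = $1,602.24 annually
Earthquake insurance = $923.16 annually
Property tax = $1,938.48 × 2 = $3,876.96 annually
Total annual escrow = $4,145.76 + $1,602.24 + $923.16 + $3,876.96 = $10,548.12
Base monthly escrow = $10,548.12 / 12 = $879.01
Cushion = 2 × $879.01 = $1,758.02

$1,758.02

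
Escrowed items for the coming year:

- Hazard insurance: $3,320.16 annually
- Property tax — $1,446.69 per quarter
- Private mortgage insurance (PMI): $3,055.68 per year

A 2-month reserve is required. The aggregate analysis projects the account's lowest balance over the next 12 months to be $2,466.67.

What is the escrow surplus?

Hazard insurance — $3,320.16/yr
Property tax — $1,446.69 × 4 = $5,786.76/yr
Private mortgage insurance (PMI) — $3,055.68/yr
Total per year = $12,162.60
Base monthly escrow = $12,162.60 ÷ 12 = $1,013.55
Required cushion = 2 × $1,013.55 = $2,027.10
Excess over cushion: $2,466.67 − $2,027.10 = $439.57

$439.57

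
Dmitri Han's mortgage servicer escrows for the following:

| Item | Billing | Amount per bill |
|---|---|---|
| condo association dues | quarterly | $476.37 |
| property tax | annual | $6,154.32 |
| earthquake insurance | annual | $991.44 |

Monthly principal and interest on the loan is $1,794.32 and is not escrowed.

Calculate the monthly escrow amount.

$754.27

Condo association dues: $476.37 × 4 = $1,905.48/yr
Property tax: $6,154.32/yr
Earthquake insurance: $991.44/yr
Yearly total = $9,051.24
Monthly = $9,051.24 / 12 = $754.27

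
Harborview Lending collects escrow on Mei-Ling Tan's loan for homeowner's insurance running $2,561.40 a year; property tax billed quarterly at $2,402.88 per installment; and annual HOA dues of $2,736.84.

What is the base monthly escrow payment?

Homeowner's insurance = $2,561.40/yr
Property tax = $2,402.88 × 4 = $9,611.52/yr
HOA dues = $2,736.84/yr
Total per year = $14,909.76
Per month = $14,909.76 ÷ 12 = $1,242.48

$1,242.48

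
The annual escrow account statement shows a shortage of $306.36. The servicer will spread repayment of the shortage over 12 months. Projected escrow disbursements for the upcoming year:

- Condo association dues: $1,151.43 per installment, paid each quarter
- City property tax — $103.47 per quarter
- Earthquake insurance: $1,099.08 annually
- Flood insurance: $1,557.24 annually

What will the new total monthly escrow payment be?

$665.19

Condo association dues — $1,151.43 × 4 = $4,605.72/yr
City property tax — $103.47 × 4 = $413.88/yr
Earthquake insurance — $1,099.08/yr
Flood insurance — $1,557.24/yr
Yearly total = $7,675.92
Base monthly escrow = $7,675.92 ÷ 12 = $639.66
Monthly shortage recovery: $306.36 / 12 = $25.53
Adjusted monthly = $639.66 + $25.53 = $665.19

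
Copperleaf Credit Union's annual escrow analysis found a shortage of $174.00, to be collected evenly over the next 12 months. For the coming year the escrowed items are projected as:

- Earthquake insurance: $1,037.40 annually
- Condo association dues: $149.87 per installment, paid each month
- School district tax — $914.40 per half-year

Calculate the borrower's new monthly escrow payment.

$403.22

Earthquake insurance = $1,037.40 annually
Condo association dues = $149.87 × 12 = $1,798.44 annually
School district tax = $914.40 × 2 = $1,828.80 annually
Yearly total = $1,037.40 + $1,798.44 + $1,828.80 = $4,664.64
Per month = $4,664.64 ÷ 12 = $388.72
Shortage per month = $174.00 / 12 = $14.50
Adjusted monthly = $388.72 + $14.50 = $403.22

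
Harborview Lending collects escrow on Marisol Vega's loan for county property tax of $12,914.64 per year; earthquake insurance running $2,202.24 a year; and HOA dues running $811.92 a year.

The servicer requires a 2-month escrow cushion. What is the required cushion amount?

County property tax = $12,914.64 annually
Earthquake insurance = $2,202.24 annually
HOA dues = $811.92 annually
Annual escrow total = $12,914.64 + $2,202.24 + $811.92 = $15,928.80
Per month = $15,928.80 ÷ 12 = $1,327.40
Cushion = 2 × $1,327.40 = $2,654.80

$2,654.80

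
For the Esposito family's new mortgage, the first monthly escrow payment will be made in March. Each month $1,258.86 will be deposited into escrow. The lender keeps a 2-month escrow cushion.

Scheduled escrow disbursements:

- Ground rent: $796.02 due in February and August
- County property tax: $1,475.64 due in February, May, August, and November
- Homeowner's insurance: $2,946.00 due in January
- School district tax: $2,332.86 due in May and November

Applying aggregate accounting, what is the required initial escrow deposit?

Cushion = 2 × $1,258.86 = $2,517.72
Trial balance (start $0, +$1,258.86 each month, − disbursements):
  Mar: +$1,258.86 → $1,258.86
  Apr: +$1,258.86 → $2,517.72
  May: +$1,258.86 − $3,808.50 → -$31.92
  Jun: +$1,258.86 → $1,226.94
  Jul: +$1,258.86 → $2,485.80
  Aug: +$1,258.86 − $2,271.66 → $1,473.00
  Sep: +$1,258.86 → $2,731.86
  Oct: +$1,258.86 → $3,990.72
  Nov: +$1,258.86 − $3,808.50 → $1,441.08
  Dec: +$1,258.86 → $2,699.94
  Jan: +$1,258.86 − $2,946.00 → $1,012.80
  Feb: +$1,258.86 − $2,271.66 → $0.00
Lowest trial balance = -$31.92 (May)
Initial deposit = cushion − low point = $2,517.72 − (-$31.92) = $2,549.64

$2,549.64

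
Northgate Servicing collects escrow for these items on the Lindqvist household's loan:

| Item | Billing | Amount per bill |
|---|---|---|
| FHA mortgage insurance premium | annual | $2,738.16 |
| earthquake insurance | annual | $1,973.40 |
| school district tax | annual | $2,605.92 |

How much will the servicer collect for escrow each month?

FHA mortgage insurance premium: $2,738.16 per year
Earthquake insurance: $1,973.40 per year
School district tax: $2,605.92 per year
Annual escrow total = $2,738.16 + $1,973.40 + $2,605.92 = $7,317.48
Monthly = $7,317.48 ÷ 12 = $609.79

$609.79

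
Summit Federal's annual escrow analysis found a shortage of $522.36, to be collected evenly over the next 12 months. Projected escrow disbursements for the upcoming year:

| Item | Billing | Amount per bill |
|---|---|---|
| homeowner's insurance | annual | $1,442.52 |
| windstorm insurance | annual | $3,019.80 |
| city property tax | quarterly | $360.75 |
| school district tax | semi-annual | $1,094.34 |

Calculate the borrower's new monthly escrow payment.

Homeowner's insurance: $1,442.52
Windstorm insurance: $3,019.80
City property tax: $360.75 × 4 = $1,443.00
School district tax: $1,094.34 × 2 = $2,188.68
Total annual escrow = $1,442.52 + $3,019.80 + $1,443.00 + $2,188.68 = $8,094.00
Monthly escrow = $8,094.00 / 12 = $674.50
Shortage per month = $522.36 / 12 = $43.53
New monthly escrow = $674.50 + $43.53 = $718.03

$718.03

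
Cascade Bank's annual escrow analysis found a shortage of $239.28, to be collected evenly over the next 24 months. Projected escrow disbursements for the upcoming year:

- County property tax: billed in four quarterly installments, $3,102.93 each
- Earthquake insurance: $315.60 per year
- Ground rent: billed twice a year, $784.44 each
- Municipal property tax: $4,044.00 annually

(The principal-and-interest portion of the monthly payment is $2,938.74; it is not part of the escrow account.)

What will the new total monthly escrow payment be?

County property tax — $3,102.93 × 4 = $12,411.72 per year
Earthquake insurance — $315.60 per year
Ground rent — $784.44 × 2 = $1,568.88 per year
Municipal property tax — $4,044.00 per year
Total per year = $18,340.20
Base monthly escrow = $18,340.20 / 12 = $1,528.35
Monthly shortage recovery: $239.28 / 24 = $9.97
New monthly escrow = $1,528.35 + $9.97 = $1,538.32

$1,538.32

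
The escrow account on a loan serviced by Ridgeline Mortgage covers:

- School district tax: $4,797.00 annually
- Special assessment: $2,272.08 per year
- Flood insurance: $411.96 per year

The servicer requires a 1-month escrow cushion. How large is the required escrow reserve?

$623.42

School district tax = $4,797.00/yr
Special assessment = $2,272.08/yr
Flood insurance = $411.96/yr
Combined annual = $7,481.04
Per month = $7,481.04 ÷ 12 = $623.42
Reserve = 1 × $623.42 = $623.42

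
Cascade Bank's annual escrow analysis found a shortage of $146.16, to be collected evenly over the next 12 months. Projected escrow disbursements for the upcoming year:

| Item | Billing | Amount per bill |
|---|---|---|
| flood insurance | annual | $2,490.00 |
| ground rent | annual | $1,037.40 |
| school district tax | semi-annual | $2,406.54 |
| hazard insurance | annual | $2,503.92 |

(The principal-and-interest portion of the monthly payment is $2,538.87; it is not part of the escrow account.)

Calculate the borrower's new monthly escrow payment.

Flood insurance = $2,490.00 annually
Ground rent = $1,037.40 annually
School district tax = $2,406.54 × 2 = $4,813.08 annually
Hazard insurance = $2,503.92 annually
Yearly total = $2,490.00 + $1,037.40 + $4,813.08 + $2,503.92 = $10,844.40
Base monthly escrow = $10,844.40 ÷ 12 = $903.70
Shortage per month = $146.16 / 12 = $12.18
New monthly escrow = $903.70 + $12.18 = $915.88

$915.88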